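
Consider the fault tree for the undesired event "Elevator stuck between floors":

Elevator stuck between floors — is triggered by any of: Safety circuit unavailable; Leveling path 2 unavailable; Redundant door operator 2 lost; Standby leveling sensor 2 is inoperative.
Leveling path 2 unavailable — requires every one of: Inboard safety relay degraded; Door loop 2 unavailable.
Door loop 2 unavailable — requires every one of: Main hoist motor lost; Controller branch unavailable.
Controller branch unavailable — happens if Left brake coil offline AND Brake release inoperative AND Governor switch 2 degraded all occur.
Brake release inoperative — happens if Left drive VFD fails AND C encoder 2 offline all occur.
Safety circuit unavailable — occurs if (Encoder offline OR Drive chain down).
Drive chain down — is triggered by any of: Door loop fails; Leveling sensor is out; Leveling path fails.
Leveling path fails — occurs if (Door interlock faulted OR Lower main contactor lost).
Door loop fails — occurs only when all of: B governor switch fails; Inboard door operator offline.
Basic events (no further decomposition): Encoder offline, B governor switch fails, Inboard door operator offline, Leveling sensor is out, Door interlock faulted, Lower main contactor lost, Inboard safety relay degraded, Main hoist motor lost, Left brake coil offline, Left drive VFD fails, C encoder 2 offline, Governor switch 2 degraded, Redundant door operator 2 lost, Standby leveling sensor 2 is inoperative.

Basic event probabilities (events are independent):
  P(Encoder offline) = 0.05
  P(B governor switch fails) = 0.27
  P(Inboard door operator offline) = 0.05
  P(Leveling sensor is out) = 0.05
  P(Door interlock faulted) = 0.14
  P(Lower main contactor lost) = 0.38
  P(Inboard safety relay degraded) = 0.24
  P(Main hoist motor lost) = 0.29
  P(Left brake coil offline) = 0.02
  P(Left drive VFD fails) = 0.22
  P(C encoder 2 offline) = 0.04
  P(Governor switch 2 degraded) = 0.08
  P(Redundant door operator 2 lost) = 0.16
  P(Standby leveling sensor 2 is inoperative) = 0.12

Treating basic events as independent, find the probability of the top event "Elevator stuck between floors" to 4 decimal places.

0.6491

P(Door loop fails) [AND] = 0.27 × 0.05 = 0.013500
P(Leveling path fails) [OR] = 1 − (1−0.14) × (1−0.38) = 0.466800
P(Drive chain down) [OR] = 1 − (1−0.013500) × (1−0.05) × (1−0.466800) = 0.500298
P(Safety circuit unavailable) [OR] = 1 − (1−0.05) × (1−0.500298) = 0.525283
P(Brake release inoperative) [AND] = 0.22 × 0.04 = 0.008800
P(Controller branch unavailable) [AND] = 0.02 × 0.008800 × 0.08 = 0.000014
P(Door loop 2 unavailable) [AND] = 0.29 × 0.000014 = 0.000004
P(Leveling path 2 unavailable) [AND] = 0.24 × 0.000004 = 0.000001
P(Elevator stuck between floors) [OR] = 1 − (1−0.525283) × (1−0.000001) × (1−0.16) × (1−0.12) = 0.649090
Rounded to 4 decimal places: P(Elevator stuck between floors) ≈ 0.6491.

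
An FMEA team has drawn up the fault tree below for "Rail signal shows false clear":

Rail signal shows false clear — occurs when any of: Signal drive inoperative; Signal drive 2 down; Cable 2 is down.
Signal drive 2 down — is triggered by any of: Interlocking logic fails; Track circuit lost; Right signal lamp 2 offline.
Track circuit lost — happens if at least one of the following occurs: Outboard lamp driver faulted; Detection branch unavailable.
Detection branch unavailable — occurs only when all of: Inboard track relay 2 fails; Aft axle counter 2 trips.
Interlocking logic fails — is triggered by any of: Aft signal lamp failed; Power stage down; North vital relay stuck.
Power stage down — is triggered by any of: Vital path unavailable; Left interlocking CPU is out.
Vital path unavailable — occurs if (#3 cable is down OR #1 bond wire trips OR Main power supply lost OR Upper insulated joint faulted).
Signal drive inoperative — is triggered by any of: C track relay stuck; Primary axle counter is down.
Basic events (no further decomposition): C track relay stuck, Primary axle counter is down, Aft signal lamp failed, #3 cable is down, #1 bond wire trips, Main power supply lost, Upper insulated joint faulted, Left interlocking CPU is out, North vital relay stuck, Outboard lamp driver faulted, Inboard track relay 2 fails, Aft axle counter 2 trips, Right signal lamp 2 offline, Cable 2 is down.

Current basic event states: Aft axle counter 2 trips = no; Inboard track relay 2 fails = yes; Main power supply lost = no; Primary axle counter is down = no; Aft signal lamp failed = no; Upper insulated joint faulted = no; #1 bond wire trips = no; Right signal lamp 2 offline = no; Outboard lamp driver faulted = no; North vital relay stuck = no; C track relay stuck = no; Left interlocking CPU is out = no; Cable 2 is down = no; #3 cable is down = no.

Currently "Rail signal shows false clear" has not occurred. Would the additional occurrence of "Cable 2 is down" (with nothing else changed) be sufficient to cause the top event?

Yes

Counterfactual: set "Cable 2 is down" to occurred.
Signal drive inoperative [OR]: C track relay stuck=not, Primary axle counter is down=not → no input occurs → does not occur.
Vital path unavailable [OR]: #3 cable is down=not, #1 bond wire trips=not, Main power supply lost=not, Upper insulated joint faulted=not → no input occurs → does not occur.
Power stage down [OR]: Vital path unavailable=not, Left interlocking CPU is out=not → no input occurs → does not occur.
Interlocking logic fails [OR]: Aft signal lamp failed=not, Power stage down=not, North vital relay stuck=not → no input occurs → does not occur.
Detection branch unavailable [AND]: Inboard track relay 2 fails=occurs, Aft axle counter 2 trips=not → not all inputs occur → does not occur.
Track circuit lost [OR]: Outboard lamp driver faulted=not, Detection branch unavailable=not → no input occurs → does not occur.
Signal drive 2 down [OR]: Interlocking logic fails=not, Track circuit lost=not, Right signal lamp 2 offline=not → no input occurs → does not occur.
Rail signal shows false clear [OR]: Signal drive inoperative=not, Signal drive 2 down=not, Cable 2 is down=occurs → at least one input occurs → occurs.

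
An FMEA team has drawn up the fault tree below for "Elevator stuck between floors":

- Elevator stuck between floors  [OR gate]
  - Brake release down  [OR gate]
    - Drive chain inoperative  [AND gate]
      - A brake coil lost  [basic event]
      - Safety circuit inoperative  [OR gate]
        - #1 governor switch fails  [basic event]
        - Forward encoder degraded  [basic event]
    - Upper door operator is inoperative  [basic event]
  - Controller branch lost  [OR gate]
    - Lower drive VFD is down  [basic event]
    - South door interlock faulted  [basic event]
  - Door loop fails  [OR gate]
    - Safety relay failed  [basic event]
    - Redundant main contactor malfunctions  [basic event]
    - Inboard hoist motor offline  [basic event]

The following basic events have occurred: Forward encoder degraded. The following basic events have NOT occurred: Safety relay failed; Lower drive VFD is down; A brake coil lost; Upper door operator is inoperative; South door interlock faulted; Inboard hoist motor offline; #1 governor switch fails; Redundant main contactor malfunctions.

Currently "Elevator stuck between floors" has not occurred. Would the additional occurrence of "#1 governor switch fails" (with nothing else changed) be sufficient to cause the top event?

Counterfactual: set "#1 governor switch fails" to occurred.
Safety circuit inoperative [OR]: #1 governor switch fails=occurs, Forward encoder degraded=occurs → at least one input occurs → occurs.
Drive chain inoperative [AND]: A brake coil lost=not, Safety circuit inoperative=occurs → not all inputs occur → does not occur.
Brake release down [OR]: Drive chain inoperative=not, Upper door operator is inoperative=not → no input occurs → does not occur.
Controller branch lost [OR]: Lower drive VFD is down=not, South door interlock faulted=not → no input occurs → does not occur.
Door loop fails [OR]: Safety relay failed=not, Redundant main contactor malfunctions=not, Inboard hoist motor offline=not → no input occurs → does not occur.
Elevator stuck between floors [OR]: Brake release down=not, Controller branch lost=not, Door loop fails=not → no input occurs → does not occur.

No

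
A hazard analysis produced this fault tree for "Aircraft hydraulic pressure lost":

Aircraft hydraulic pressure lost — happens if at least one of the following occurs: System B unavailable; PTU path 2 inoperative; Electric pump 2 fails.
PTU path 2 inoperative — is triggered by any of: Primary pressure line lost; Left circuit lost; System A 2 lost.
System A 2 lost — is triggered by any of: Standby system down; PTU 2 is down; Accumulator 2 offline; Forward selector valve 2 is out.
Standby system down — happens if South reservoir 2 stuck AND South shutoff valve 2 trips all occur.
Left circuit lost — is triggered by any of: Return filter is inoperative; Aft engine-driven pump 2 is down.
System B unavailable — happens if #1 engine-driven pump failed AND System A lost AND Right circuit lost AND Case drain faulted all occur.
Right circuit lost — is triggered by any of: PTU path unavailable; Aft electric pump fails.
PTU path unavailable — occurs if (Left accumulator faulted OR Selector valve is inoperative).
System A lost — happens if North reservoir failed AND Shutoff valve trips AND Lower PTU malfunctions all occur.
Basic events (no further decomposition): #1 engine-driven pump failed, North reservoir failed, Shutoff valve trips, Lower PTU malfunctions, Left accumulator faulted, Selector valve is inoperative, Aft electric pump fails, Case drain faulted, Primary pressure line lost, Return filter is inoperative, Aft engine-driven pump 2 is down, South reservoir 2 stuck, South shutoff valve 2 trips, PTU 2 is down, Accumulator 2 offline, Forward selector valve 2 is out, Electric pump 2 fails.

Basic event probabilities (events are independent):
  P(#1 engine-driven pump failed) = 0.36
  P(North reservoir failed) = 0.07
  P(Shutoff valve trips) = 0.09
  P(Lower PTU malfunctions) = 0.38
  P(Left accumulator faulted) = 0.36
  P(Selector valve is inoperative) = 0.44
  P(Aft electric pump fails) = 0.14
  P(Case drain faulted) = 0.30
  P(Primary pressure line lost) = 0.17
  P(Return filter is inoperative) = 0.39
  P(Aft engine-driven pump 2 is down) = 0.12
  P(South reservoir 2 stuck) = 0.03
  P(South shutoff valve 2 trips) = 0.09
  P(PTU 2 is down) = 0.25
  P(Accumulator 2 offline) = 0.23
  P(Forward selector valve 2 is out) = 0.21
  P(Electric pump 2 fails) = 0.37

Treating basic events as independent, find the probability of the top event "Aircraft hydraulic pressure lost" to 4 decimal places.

P(System A lost) [AND] = 0.07 × 0.09 × 0.38 = 0.002394
P(PTU path unavailable) [OR] = 1 − (1−0.36) × (1−0.44) = 0.641600
P(Right circuit lost) [OR] = 1 − (1−0.641600) × (1−0.14) = 0.691776
P(System B unavailable) [AND] = 0.36 × 0.002394 × 0.691776 × 0.30 = 0.000179
P(Left circuit lost) [OR] = 1 − (1−0.39) × (1−0.12) = 0.463200
P(Standby system down) [AND] = 0.03 × 0.09 = 0.002700
P(System A 2 lost) [OR] = 1 − (1−0.002700) × (1−0.25) × (1−0.23) × (1−0.21) = 0.545007
P(PTU path 2 inoperative) [OR] = 1 − (1−0.17) × (1−0.463200) × (1−0.545007) = 0.797281
P(Aircraft hydraulic pressure lost) [OR] = 1 − (1−0.000179) × (1−0.797281) × (1−0.37) = 0.872310
Rounded to 4 decimal places: P(Aircraft hydraulic pressure lost) ≈ 0.8723.

0.8723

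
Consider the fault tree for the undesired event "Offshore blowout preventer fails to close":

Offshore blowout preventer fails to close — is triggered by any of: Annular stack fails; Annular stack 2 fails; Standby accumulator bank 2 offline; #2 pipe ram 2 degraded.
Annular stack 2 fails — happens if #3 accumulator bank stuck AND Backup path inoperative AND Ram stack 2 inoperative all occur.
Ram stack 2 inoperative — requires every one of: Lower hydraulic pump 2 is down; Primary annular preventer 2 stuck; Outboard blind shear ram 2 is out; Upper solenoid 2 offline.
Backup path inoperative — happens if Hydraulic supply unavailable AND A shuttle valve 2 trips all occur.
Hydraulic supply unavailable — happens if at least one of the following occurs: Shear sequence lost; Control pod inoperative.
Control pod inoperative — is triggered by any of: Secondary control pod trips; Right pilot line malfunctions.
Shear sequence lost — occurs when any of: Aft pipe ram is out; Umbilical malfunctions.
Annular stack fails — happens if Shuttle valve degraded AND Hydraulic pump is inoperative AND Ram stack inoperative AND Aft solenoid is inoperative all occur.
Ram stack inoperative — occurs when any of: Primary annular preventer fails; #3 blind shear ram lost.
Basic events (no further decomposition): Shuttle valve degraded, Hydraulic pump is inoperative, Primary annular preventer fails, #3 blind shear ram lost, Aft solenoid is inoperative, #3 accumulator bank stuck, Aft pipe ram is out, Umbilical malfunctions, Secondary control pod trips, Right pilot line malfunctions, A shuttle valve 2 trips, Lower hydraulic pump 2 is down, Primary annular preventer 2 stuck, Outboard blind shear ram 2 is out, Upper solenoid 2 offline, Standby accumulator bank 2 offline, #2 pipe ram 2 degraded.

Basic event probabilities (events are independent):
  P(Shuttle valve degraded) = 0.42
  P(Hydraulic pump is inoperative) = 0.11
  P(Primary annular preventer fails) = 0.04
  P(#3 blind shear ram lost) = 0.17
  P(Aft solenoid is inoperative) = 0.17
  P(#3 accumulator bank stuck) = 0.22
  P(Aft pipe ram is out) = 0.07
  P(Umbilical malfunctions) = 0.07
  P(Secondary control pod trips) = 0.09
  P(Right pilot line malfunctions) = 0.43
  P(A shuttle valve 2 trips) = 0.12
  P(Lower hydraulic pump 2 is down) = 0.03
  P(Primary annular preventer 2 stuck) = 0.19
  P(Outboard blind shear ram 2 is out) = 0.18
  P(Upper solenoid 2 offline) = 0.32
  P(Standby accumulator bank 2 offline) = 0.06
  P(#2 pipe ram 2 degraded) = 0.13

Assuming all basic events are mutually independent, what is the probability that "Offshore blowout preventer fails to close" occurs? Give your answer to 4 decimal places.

0.1835

P(Ram stack inoperative) [OR] = 1 − (1−0.04) × (1−0.17) = 0.203200
P(Annular stack fails) [AND] = 0.42 × 0.11 × 0.203200 × 0.17 = 0.001596
P(Shear sequence lost) [OR] = 1 − (1−0.07) × (1−0.07) = 0.135100
P(Control pod inoperative) [OR] = 1 − (1−0.09) × (1−0.43) = 0.481300
P(Hydraulic supply unavailable) [OR] = 1 − (1−0.135100) × (1−0.481300) = 0.551376
P(Backup path inoperative) [AND] = 0.551376 × 0.12 = 0.066165
P(Ram stack 2 inoperative) [AND] = 0.03 × 0.19 × 0.18 × 0.32 = 0.000328
P(Annular stack 2 fails) [AND] = 0.22 × 0.066165 × 0.000328 = 0.000005
P(Offshore blowout preventer fails to close) [OR] = 1 − (1−0.001596) × (1−0.000005) × (1−0.06) × (1−0.13) = 0.183509
Rounded to 4 decimal places: P(Offshore blowout preventer fails to close) ≈ 0.1835.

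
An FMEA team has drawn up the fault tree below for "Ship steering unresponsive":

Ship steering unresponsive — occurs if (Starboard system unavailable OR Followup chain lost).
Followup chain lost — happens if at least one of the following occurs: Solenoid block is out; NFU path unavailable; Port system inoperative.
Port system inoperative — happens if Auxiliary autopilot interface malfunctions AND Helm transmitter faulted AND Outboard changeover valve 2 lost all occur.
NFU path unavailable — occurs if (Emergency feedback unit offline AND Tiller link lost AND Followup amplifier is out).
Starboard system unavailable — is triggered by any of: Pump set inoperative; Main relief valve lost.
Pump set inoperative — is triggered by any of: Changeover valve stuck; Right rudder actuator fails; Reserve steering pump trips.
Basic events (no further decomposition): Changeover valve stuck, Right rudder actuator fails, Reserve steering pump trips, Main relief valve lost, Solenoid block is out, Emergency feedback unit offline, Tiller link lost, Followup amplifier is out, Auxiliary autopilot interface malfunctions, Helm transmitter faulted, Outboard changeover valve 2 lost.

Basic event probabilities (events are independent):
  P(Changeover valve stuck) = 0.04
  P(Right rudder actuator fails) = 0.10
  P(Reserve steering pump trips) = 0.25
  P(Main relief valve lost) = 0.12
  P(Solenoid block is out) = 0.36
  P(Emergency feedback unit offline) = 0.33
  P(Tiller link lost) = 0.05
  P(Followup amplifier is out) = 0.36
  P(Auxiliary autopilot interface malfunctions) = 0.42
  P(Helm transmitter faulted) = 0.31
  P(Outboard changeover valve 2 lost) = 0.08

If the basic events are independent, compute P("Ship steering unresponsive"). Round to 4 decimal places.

P(Pump set inoperative) [OR] = 1 − (1−0.04) × (1−0.10) × (1−0.25) = 0.352000
P(Starboard system unavailable) [OR] = 1 − (1−0.352000) × (1−0.12) = 0.429760
P(NFU path unavailable) [AND] = 0.33 × 0.05 × 0.36 = 0.005940
P(Port system inoperative) [AND] = 0.42 × 0.31 × 0.08 = 0.010416
P(Followup chain lost) [OR] = 1 − (1−0.36) × (1−0.005940) × (1−0.010416) = 0.370428
P(Ship steering unresponsive) [OR] = 1 − (1−0.429760) × (1−0.370428) = 0.640993
Rounded to 4 decimal places: P(Ship steering unresponsive) ≈ 0.6410.

0.6410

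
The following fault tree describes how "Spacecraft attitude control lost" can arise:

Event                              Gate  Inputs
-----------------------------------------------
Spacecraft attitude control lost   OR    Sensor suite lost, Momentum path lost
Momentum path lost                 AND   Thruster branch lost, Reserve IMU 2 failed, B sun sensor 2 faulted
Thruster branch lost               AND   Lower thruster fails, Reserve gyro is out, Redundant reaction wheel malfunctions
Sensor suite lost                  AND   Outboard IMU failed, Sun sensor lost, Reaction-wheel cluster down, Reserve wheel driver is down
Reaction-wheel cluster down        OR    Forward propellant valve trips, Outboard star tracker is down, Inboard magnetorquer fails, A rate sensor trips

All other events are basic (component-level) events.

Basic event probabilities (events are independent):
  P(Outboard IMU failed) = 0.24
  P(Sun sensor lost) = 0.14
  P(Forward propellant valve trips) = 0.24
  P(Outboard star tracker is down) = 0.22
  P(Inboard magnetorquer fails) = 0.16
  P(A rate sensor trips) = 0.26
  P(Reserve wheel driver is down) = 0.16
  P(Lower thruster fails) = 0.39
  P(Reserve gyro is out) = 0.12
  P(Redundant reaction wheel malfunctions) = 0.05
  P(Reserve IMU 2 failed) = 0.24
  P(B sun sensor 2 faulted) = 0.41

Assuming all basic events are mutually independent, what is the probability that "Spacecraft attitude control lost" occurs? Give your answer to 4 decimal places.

0.0036

P(Reaction-wheel cluster down) [OR] = 1 − (1−0.24) × (1−0.22) × (1−0.16) × (1−0.26) = 0.631516
P(Sensor suite lost) [AND] = 0.24 × 0.14 × 0.631516 × 0.16 = 0.003395
P(Thruster branch lost) [AND] = 0.39 × 0.12 × 0.05 = 0.002340
P(Momentum path lost) [AND] = 0.002340 × 0.24 × 0.41 = 0.000230
P(Spacecraft attitude control lost) [OR] = 1 − (1−0.003395) × (1−0.000230) = 0.003624
Rounded to 4 decimal places: P(Spacecraft attitude control lost) ≈ 0.0036.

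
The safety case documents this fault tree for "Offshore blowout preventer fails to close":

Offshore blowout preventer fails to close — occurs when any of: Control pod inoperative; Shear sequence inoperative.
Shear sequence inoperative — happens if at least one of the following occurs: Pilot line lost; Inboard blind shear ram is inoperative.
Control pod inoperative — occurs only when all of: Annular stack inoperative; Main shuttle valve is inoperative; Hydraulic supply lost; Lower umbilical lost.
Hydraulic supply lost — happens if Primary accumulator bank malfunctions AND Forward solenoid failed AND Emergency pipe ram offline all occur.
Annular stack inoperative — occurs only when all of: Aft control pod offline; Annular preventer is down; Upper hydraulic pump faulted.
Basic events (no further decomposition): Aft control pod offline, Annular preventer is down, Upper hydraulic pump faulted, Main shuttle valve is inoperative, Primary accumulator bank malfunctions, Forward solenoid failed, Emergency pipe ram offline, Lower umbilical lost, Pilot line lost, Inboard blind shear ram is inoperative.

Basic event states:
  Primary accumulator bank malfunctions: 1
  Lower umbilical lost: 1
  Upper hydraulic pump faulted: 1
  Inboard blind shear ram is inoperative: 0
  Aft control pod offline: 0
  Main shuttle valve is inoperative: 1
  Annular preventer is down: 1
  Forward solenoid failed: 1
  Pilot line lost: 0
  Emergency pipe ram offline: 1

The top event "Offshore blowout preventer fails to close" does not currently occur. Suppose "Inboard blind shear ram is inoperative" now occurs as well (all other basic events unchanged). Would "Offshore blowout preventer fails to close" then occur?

Yes

Counterfactual: set "Inboard blind shear ram is inoperative" to occurred.
Annular stack inoperative [AND]: Aft control pod offline=not, Annular preventer is down=occurs, Upper hydraulic pump faulted=occurs → not all inputs occur → does not occur.
Hydraulic supply lost [AND]: Primary accumulator bank malfunctions=occurs, Forward solenoid failed=occurs, Emergency pipe ram offline=occurs → all inputs occur → occurs.
Control pod inoperative [AND]: Annular stack inoperative=not, Main shuttle valve is inoperative=occurs, Hydraulic supply lost=occurs, Lower umbilical lost=occurs → not all inputs occur → does not occur.
Shear sequence inoperative [OR]: Pilot line lost=not, Inboard blind shear ram is inoperative=occurs → at least one input occurs → occurs.
Offshore blowout preventer fails to close [OR]: Control pod inoperative=not, Shear sequence inoperative=occurs → at least one input occurs → occurs.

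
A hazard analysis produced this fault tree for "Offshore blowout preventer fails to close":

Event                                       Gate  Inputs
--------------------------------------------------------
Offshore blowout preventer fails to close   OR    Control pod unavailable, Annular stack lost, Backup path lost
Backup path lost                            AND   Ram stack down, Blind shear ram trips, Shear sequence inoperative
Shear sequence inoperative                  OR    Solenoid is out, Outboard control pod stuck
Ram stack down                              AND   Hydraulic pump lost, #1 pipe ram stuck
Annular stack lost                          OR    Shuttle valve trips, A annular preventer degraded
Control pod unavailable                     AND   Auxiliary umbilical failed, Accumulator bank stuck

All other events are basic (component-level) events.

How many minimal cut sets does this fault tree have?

5

Control pod unavailable [AND]: one cut set from each child combined → 1 × 1 = 1 cut set(s).
Annular stack lost [OR]: union of children's cut sets → 2 cut set(s).
Ram stack down [AND]: one cut set from each child combined → 1 × 1 = 1 cut set(s).
Shear sequence inoperative [OR]: union of children's cut sets → 2 cut set(s).
Backup path lost [AND]: one cut set from each child combined → 1 × 1 × 2 = 2 cut set(s).
Offshore blowout preventer fails to close [OR]: union of children's cut sets → 5 cut set(s).
Minimal cut sets: {Accumulator bank stuck, Auxiliary umbilical failed}; {Shuttle valve trips}; {A annular preventer degraded}; {#1 pipe ram stuck, Blind shear ram trips, Hydraulic pump lost, Solenoid is out}; {#1 pipe ram stuck, Blind shear ram trips, Hydraulic pump lost, Outboard control pod stuck}.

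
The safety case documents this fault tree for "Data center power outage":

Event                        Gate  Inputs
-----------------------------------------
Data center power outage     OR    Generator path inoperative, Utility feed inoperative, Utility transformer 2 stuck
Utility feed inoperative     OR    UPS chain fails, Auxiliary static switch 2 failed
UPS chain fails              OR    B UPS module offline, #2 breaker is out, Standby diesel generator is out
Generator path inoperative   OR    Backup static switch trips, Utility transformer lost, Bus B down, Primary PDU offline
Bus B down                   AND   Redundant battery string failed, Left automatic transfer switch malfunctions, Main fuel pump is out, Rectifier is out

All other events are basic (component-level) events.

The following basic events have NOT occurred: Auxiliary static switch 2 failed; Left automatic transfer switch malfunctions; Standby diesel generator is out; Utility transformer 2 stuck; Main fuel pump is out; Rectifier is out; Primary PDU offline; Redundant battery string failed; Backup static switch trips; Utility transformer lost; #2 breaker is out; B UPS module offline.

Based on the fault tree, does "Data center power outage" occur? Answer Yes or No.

Bus B down [AND]: Redundant battery string failed=not, Left automatic transfer switch malfunctions=not, Main fuel pump is out=not, Rectifier is out=not → not all inputs occur → does not occur.
Generator path inoperative [OR]: Backup static switch trips=not, Utility transformer lost=not, Bus B down=not, Primary PDU offline=not → no input occurs → does not occur.
UPS chain fails [OR]: B UPS module offline=not, #2 breaker is out=not, Standby diesel generator is out=not → no input occurs → does not occur.
Utility feed inoperative [OR]: UPS chain fails=not, Auxiliary static switch 2 failed=not → no input occurs → does not occur.
Data center power outage [OR]: Generator path inoperative=not, Utility feed inoperative=not, Utility transformer 2 stuck=not → no input occurs → does not occur.

No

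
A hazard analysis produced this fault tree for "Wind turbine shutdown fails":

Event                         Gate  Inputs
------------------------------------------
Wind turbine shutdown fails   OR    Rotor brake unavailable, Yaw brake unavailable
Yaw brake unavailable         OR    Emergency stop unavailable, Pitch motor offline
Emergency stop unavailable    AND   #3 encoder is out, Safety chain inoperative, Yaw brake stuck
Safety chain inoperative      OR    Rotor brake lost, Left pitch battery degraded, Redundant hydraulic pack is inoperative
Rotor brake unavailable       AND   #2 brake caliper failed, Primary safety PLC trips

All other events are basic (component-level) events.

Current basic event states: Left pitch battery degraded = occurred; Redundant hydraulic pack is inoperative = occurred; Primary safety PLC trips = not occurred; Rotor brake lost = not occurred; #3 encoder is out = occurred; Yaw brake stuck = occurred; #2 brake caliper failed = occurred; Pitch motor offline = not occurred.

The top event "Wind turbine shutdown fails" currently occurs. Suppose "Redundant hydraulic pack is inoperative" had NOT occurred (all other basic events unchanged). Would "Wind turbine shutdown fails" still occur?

Counterfactual: set "Redundant hydraulic pack is inoperative" to not occurred.
Rotor brake unavailable [AND]: #2 brake caliper failed=occurs, Primary safety PLC trips=not → not all inputs occur → does not occur.
Safety chain inoperative [OR]: Rotor brake lost=not, Left pitch battery degraded=occurs, Redundant hydraulic pack is inoperative=not → at least one input occurs → occurs.
Emergency stop unavailable [AND]: #3 encoder is out=occurs, Safety chain inoperative=occurs, Yaw brake stuck=occurs → all inputs occur → occurs.
Yaw brake unavailable [OR]: Emergency stop unavailable=occurs, Pitch motor offline=not → at least one input occurs → occurs.
Wind turbine shutdown fails [OR]: Rotor brake unavailable=not, Yaw brake unavailable=occurs → at least one input occurs → occurs.

Yes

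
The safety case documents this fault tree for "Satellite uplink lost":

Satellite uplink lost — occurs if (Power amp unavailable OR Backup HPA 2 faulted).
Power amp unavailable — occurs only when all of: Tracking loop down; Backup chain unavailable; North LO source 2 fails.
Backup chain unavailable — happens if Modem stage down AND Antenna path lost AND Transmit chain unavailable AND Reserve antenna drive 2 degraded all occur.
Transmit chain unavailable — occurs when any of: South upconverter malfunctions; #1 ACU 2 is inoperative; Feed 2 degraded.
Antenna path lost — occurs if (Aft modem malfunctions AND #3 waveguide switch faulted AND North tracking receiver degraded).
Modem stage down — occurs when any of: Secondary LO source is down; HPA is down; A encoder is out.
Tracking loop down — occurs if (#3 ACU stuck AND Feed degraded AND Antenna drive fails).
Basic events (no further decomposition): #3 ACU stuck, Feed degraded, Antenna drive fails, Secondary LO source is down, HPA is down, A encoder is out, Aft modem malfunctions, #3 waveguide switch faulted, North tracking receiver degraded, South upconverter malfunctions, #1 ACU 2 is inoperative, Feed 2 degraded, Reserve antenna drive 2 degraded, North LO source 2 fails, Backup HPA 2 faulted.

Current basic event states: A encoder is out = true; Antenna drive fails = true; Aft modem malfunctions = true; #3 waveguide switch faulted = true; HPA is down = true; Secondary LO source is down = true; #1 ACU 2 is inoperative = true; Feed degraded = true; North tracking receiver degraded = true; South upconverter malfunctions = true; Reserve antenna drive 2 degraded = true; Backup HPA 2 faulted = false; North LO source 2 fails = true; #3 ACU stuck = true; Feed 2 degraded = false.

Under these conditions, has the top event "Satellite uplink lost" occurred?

Yes

Tracking loop down [AND]: #3 ACU stuck=occurs, Feed degraded=occurs, Antenna drive fails=occurs → all inputs occur → occurs.
Modem stage down [OR]: Secondary LO source is down=occurs, HPA is down=occurs, A encoder is out=occurs → at least one input occurs → occurs.
Antenna path lost [AND]: Aft modem malfunctions=occurs, #3 waveguide switch faulted=occurs, North tracking receiver degraded=occurs → all inputs occur → occurs.
Transmit chain unavailable [OR]: South upconverter malfunctions=occurs, #1 ACU 2 is inoperative=occurs, Feed 2 degraded=not → at least one input occurs → occurs.
Backup chain unavailable [AND]: Modem stage down=occurs, Antenna path lost=occurs, Transmit chain unavailable=occurs, Reserve antenna drive 2 degraded=occurs → all inputs occur → occurs.
Power amp unavailable [AND]: Tracking loop down=occurs, Backup chain unavailable=occurs, North LO source 2 fails=occurs → all inputs occur → occurs.
Satellite uplink lost [OR]: Power amp unavailable=occurs, Backup HPA 2 faulted=not → at least one input occurs → occurs.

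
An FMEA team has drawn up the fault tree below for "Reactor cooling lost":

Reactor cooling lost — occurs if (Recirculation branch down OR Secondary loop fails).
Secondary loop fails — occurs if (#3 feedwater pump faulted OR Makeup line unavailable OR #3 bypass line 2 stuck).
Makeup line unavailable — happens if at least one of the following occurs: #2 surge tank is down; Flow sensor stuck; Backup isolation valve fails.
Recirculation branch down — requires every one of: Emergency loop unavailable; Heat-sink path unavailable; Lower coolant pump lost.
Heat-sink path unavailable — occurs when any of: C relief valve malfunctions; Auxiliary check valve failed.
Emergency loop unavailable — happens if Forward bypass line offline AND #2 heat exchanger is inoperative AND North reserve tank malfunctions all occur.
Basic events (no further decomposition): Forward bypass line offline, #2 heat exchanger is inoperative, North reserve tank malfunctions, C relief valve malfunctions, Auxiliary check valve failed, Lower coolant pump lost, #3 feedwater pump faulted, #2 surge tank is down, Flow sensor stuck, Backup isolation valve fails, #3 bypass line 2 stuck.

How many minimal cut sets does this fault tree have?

Emergency loop unavailable [AND]: one cut set from each child combined → 1 × 1 × 1 = 1 cut set(s).
Heat-sink path unavailable [OR]: union of children's cut sets → 2 cut set(s).
Recirculation branch down [AND]: one cut set from each child combined → 1 × 2 × 1 = 2 cut set(s).
Makeup line unavailable [OR]: union of children's cut sets → 3 cut set(s).
Secondary loop fails [OR]: union of children's cut sets → 5 cut set(s).
Reactor cooling lost [OR]: union of children's cut sets → 7 cut set(s).
Minimal cut sets: {#2 heat exchanger is inoperative, C relief valve malfunctions, Forward bypass line offline, Lower coolant pump lost, North reserve tank malfunctions}; {#2 heat exchanger is inoperative, Auxiliary check valve failed, Forward bypass line offline, Lower coolant pump lost, North reserve tank malfunctions}; {#3 feedwater pump faulted}; {#2 surge tank is down}; {Flow sensor stuck}; {Backup isolation valve fails}; {#3 bypass line 2 stuck}.

7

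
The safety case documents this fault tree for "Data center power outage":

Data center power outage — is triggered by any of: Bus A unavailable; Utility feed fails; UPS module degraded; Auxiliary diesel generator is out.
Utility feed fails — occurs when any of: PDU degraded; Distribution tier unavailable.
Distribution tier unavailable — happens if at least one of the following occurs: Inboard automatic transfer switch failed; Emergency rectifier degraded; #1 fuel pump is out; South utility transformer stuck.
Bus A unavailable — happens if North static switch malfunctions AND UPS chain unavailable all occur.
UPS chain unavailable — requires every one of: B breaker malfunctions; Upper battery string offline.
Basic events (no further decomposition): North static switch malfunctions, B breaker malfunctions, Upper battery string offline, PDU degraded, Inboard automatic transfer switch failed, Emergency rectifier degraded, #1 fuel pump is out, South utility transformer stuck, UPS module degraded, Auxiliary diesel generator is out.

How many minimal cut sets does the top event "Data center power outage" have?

8

UPS chain unavailable [AND]: one cut set from each child combined → 1 × 1 = 1 cut set(s).
Bus A unavailable [AND]: one cut set from each child combined → 1 × 1 = 1 cut set(s).
Distribution tier unavailable [OR]: union of children's cut sets → 4 cut set(s).
Utility feed fails [OR]: union of children's cut sets → 5 cut set(s).
Data center power outage [OR]: union of children's cut sets → 8 cut set(s).
Minimal cut sets: {B breaker malfunctions, North static switch malfunctions, Upper battery string offline}; {PDU degraded}; {Inboard automatic transfer switch failed}; {Emergency rectifier degraded}; {#1 fuel pump is out}; {South utility transformer stuck}; {UPS module degraded}; {Auxiliary diesel generator is out}.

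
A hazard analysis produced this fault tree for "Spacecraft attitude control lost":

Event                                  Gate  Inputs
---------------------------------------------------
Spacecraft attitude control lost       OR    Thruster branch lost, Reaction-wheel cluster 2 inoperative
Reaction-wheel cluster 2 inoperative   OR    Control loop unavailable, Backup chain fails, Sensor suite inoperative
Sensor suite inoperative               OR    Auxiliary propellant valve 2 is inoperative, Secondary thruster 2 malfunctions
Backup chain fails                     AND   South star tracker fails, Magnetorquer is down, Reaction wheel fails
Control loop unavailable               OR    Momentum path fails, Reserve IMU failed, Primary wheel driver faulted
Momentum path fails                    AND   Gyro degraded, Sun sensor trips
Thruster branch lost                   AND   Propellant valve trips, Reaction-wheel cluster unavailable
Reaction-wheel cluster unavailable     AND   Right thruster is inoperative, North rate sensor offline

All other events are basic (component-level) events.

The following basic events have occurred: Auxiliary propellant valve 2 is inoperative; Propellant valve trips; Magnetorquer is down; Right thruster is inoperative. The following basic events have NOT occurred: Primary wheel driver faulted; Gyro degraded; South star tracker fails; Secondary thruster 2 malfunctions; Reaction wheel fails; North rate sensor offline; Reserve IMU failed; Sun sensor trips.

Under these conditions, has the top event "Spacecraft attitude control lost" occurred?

Yes

Reaction-wheel cluster unavailable [AND]: Right thruster is inoperative=occurs, North rate sensor offline=not → not all inputs occur → does not occur.
Thruster branch lost [AND]: Propellant valve trips=occurs, Reaction-wheel cluster unavailable=not → not all inputs occur → does not occur.
Momentum path fails [AND]: Gyro degraded=not, Sun sensor trips=not → not all inputs occur → does not occur.
Control loop unavailable [OR]: Momentum path fails=not, Reserve IMU failed=not, Primary wheel driver faulted=not → no input occurs → does not occur.
Backup chain fails [AND]: South star tracker fails=not, Magnetorquer is down=occurs, Reaction wheel fails=not → not all inputs occur → does not occur.
Sensor suite inoperative [OR]: Auxiliary propellant valve 2 is inoperative=occurs, Secondary thruster 2 malfunctions=not → at least one input occurs → occurs.
Reaction-wheel cluster 2 inoperative [OR]: Control loop unavailable=not, Backup chain fails=not, Sensor suite inoperative=occurs → at least one input occurs → occurs.
Spacecraft attitude control lost [OR]: Thruster branch lost=not, Reaction-wheel cluster 2 inoperative=occurs → at least one input occurs → occurs.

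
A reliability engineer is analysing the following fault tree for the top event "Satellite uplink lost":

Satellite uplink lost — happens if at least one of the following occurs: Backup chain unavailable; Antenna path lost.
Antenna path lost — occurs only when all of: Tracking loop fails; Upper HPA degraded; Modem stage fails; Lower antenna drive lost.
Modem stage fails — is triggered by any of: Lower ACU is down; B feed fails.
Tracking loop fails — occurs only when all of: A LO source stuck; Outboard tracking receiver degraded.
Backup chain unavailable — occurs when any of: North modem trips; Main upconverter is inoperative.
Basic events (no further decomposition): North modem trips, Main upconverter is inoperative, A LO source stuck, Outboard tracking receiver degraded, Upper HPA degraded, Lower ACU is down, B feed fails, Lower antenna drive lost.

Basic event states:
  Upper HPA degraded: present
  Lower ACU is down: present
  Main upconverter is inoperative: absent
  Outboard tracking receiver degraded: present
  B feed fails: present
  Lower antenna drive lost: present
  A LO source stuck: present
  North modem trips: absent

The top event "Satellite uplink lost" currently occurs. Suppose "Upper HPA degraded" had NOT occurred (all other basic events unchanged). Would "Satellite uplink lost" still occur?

Counterfactual: set "Upper HPA degraded" to not occurred.
Backup chain unavailable [OR]: North modem trips=not, Main upconverter is inoperative=not → no input occurs → does not occur.
Tracking loop fails [AND]: A LO source stuck=occurs, Outboard tracking receiver degraded=occurs → all inputs occur → occurs.
Modem stage fails [OR]: Lower ACU is down=occurs, B feed fails=occurs → at least one input occurs → occurs.
Antenna path lost [AND]: Tracking loop fails=occurs, Upper HPA degraded=not, Modem stage fails=occurs, Lower antenna drive lost=occurs → not all inputs occur → does not occur.
Satellite uplink lost [OR]: Backup chain unavailable=not, Antenna path lost=not → no input occurs → does not occur.

No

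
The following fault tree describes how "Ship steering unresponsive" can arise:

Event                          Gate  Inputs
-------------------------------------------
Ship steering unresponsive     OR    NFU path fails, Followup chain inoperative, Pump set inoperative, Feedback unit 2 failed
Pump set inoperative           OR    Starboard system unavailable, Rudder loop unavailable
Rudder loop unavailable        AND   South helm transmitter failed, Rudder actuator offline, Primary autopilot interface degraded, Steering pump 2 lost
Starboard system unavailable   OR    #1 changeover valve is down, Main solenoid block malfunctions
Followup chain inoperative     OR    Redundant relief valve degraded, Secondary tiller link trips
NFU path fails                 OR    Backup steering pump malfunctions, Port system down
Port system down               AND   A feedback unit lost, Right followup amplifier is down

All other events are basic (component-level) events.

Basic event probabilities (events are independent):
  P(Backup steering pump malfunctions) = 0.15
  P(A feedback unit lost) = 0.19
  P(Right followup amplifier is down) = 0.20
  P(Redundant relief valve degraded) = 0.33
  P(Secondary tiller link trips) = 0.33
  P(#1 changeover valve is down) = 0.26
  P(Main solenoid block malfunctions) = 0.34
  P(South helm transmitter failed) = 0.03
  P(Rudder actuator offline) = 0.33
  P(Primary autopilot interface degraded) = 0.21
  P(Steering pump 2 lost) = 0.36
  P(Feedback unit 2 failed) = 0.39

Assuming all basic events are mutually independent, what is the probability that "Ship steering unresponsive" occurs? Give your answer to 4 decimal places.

0.8907

P(Port system down) [AND] = 0.19 × 0.20 = 0.038000
P(NFU path fails) [OR] = 1 − (1−0.15) × (1−0.038000) = 0.182300
P(Followup chain inoperative) [OR] = 1 − (1−0.33) × (1−0.33) = 0.551100
P(Starboard system unavailable) [OR] = 1 − (1−0.26) × (1−0.34) = 0.511600
P(Rudder loop unavailable) [AND] = 0.03 × 0.33 × 0.21 × 0.36 = 0.000748
P(Pump set inoperative) [OR] = 1 − (1−0.511600) × (1−0.000748) = 0.511965
P(Ship steering unresponsive) [OR] = 1 − (1−0.182300) × (1−0.551100) × (1−0.511965) × (1−0.39) = 0.890724
Rounded to 4 decimal places: P(Ship steering unresponsive) ≈ 0.8907.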